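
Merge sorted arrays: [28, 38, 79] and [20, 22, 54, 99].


Take 20 from B
Take 22 from B
Take 28 from A
Take 38 from A
Take 54 from B
Take 79 from A

Merged: [20, 22, 28, 38, 54, 79, 99]


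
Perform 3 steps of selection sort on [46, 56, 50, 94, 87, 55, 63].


Initial: [46, 56, 50, 94, 87, 55, 63]
Step 1: min=46 at 0
  Swap: [46, 56, 50, 94, 87, 55, 63]
Step 2: min=50 at 2
  Swap: [46, 50, 56, 94, 87, 55, 63]
Step 3: min=55 at 5
  Swap: [46, 50, 55, 94, 87, 56, 63]

After 3 steps: [46, 50, 55, 94, 87, 56, 63]


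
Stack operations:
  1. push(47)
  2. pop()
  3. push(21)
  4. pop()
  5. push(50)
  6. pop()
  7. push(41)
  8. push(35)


push(47) -> [47]
pop()->47, []
push(21) -> [21]
pop()->21, []
push(50) -> [50]
pop()->50, []
push(41) -> [41]
push(35) -> [41, 35]

Final stack: [41, 35]


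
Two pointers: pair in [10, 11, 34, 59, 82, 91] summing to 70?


lo=0(10)+hi=5(91)=101
lo=0(10)+hi=4(82)=92
lo=0(10)+hi=3(59)=69
lo=1(11)+hi=3(59)=70

Yes: 11+59=70


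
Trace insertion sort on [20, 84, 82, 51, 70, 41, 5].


Initial: [20, 84, 82, 51, 70, 41, 5]
Insert 84: [20, 84, 82, 51, 70, 41, 5]
Insert 82: [20, 82, 84, 51, 70, 41, 5]
Insert 51: [20, 51, 82, 84, 70, 41, 5]
Insert 70: [20, 51, 70, 82, 84, 41, 5]
Insert 41: [20, 41, 51, 70, 82, 84, 5]
Insert 5: [5, 20, 41, 51, 70, 82, 84]

Sorted: [5, 20, 41, 51, 70, 82, 84]


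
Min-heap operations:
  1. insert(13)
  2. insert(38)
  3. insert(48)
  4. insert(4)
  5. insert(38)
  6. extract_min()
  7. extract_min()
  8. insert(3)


insert(13) -> [13]
insert(38) -> [13, 38]
insert(48) -> [13, 38, 48]
insert(4) -> [4, 13, 48, 38]
insert(38) -> [4, 13, 48, 38, 38]
extract_min()->4, [13, 38, 48, 38]
extract_min()->13, [38, 38, 48]
insert(3) -> [3, 38, 48, 38]

Final heap: [3, 38, 48, 38]


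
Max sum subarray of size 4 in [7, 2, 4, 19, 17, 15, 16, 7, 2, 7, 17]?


[0:4]: 32
[1:5]: 42
[2:6]: 55
[3:7]: 67
[4:8]: 55
[5:9]: 40
[6:10]: 32
[7:11]: 33

Max: 67 at [3:7]


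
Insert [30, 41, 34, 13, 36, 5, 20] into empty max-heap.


Insert 30: [30]
Insert 41: [41, 30]
Insert 34: [41, 30, 34]
Insert 13: [41, 30, 34, 13]
Insert 36: [41, 36, 34, 13, 30]
Insert 5: [41, 36, 34, 13, 30, 5]
Insert 20: [41, 36, 34, 13, 30, 5, 20]

Final heap: [41, 36, 34, 13, 30, 5, 20]


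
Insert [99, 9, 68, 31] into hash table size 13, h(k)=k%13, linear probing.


Insert 99: h=8 -> slot 8
Insert 9: h=9 -> slot 9
Insert 68: h=3 -> slot 3
Insert 31: h=5 -> slot 5

Table: [None, None, None, 68, None, 31, None, None, 99, 9, None, None, None]


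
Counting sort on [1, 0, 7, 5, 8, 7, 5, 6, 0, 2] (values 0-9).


Input: [1, 0, 7, 5, 8, 7, 5, 6, 0, 2]
Counts: [2, 1, 1, 0, 0, 2, 1, 2, 1, 0]

Sorted: [0, 0, 1, 2, 5, 5, 6, 7, 7, 8]


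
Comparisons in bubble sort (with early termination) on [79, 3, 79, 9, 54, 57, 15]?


Algorithm: bubble sort (with early termination)
Input: [79, 3, 79, 9, 54, 57, 15]
Sorted: [3, 9, 15, 54, 57, 79, 79]

20


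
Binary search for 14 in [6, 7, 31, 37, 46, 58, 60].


Step 1: lo=0, hi=6, mid=3, val=37
Step 2: lo=0, hi=2, mid=1, val=7
Step 3: lo=2, hi=2, mid=2, val=31

Not found


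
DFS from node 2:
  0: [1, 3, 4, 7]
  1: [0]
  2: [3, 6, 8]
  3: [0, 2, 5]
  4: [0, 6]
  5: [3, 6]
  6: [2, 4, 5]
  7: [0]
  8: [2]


Visit 2, push [8, 6, 3]
Visit 3, push [5, 0]
Visit 0, push [7, 4, 1]
Visit 1, push []
Visit 4, push [6]
Visit 6, push [5]
Visit 5, push []
Visit 7, push []
Visit 8, push []

DFS order: [2, 3, 0, 1, 4, 6, 5, 7, 8]


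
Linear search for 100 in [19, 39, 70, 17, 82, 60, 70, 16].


i=0: 19!=100
i=1: 39!=100
i=2: 70!=100
i=3: 17!=100
i=4: 82!=100
i=5: 60!=100
i=6: 70!=100
i=7: 16!=100

Not found, 8 comps


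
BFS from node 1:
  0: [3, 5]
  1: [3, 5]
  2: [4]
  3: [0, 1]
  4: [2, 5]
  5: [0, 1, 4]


Visit 1, enqueue [3, 5]
Visit 3, enqueue [0]
Visit 5, enqueue [4]
Visit 0, enqueue []
Visit 4, enqueue [2]
Visit 2, enqueue []

BFS order: [1, 3, 5, 0, 4, 2]


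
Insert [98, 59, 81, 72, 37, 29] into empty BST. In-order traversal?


Insert 98: root
Insert 59: L from 98
Insert 81: L from 98 -> R from 59
Insert 72: L from 98 -> R from 59 -> L from 81
Insert 37: L from 98 -> L from 59
Insert 29: L from 98 -> L from 59 -> L from 37

In-order: [29, 37, 59, 72, 81, 98]


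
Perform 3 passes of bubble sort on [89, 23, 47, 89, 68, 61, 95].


Initial: [89, 23, 47, 89, 68, 61, 95]
Pass 1: [23, 47, 89, 68, 61, 89, 95] (4 swaps)
Pass 2: [23, 47, 68, 61, 89, 89, 95] (2 swaps)
Pass 3: [23, 47, 61, 68, 89, 89, 95] (1 swaps)

After 3 passes: [23, 47, 61, 68, 89, 89, 95]


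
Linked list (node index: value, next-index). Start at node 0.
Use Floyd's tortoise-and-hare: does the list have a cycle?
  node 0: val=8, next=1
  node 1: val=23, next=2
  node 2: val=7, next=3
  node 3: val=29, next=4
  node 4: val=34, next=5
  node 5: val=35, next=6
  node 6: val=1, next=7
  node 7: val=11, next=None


Floyd's tortoise (slow, +1) and hare (fast, +2):
  init: slow=0, fast=0
  step 1: slow=1, fast=2
  step 2: slow=2, fast=4
  step 3: slow=3, fast=6
  step 4: fast 6->7->None, no cycle

Cycle: no


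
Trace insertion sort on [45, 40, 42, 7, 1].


Initial: [45, 40, 42, 7, 1]
Insert 40: [40, 45, 42, 7, 1]
Insert 42: [40, 42, 45, 7, 1]
Insert 7: [7, 40, 42, 45, 1]
Insert 1: [1, 7, 40, 42, 45]

Sorted: [1, 7, 40, 42, 45]


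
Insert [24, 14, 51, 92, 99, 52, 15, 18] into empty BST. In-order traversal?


Insert 24: root
Insert 14: L from 24
Insert 51: R from 24
Insert 92: R from 24 -> R from 51
Insert 99: R from 24 -> R from 51 -> R from 92
Insert 52: R from 24 -> R from 51 -> L from 92
Insert 15: L from 24 -> R from 14
Insert 18: L from 24 -> R from 14 -> R from 15

In-order: [14, 15, 18, 24, 51, 52, 92, 99]


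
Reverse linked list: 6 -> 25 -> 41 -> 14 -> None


Step 1: curr=6, set curr.next=prev(None) | reversed so far: 6
Step 2: curr=25, set curr.next=prev(6) | reversed so far: 25 -> 6
Step 3: curr=41, set curr.next=prev(25) | reversed so far: 41 -> 25 -> 6
Step 4: curr=14, set curr.next=prev(41) | reversed so far: 14 -> 41 -> 25 -> 6

14 -> 41 -> 25 -> 6 -> None


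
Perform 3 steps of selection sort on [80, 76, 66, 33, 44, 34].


Initial: [80, 76, 66, 33, 44, 34]
Step 1: min=33 at 3
  Swap: [33, 76, 66, 80, 44, 34]
Step 2: min=34 at 5
  Swap: [33, 34, 66, 80, 44, 76]
Step 3: min=44 at 4
  Swap: [33, 34, 44, 80, 66, 76]

After 3 steps: [33, 34, 44, 80, 66, 76]


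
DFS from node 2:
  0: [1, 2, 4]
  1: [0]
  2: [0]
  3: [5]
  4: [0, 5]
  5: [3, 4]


Visit 2, push [0]
Visit 0, push [4, 1]
Visit 1, push []
Visit 4, push [5]
Visit 5, push [3]
Visit 3, push []

DFS order: [2, 0, 1, 4, 5, 3]


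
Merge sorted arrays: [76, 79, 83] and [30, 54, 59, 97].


Take 30 from B
Take 54 from B
Take 59 from B
Take 76 from A
Take 79 from A
Take 83 from A

Merged: [30, 54, 59, 76, 79, 83, 97]


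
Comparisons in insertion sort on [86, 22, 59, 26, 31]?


Algorithm: insertion sort
Input: [86, 22, 59, 26, 31]
Sorted: [22, 26, 31, 59, 86]

9


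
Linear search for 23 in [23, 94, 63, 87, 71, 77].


i=0: 23==23 found!

Found at 0, 1 comps


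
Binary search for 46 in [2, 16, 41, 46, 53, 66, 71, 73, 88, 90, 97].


Step 1: lo=0, hi=10, mid=5, val=66
Step 2: lo=0, hi=4, mid=2, val=41
Step 3: lo=3, hi=4, mid=3, val=46

Found at index 3


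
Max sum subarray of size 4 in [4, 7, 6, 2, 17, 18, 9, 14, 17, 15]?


[0:4]: 19
[1:5]: 32
[2:6]: 43
[3:7]: 46
[4:8]: 58
[5:9]: 58
[6:10]: 55

Max: 58 at [4:8]


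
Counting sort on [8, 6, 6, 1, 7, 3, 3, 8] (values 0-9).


Input: [8, 6, 6, 1, 7, 3, 3, 8]
Counts: [0, 1, 0, 2, 0, 0, 2, 1, 2, 0]

Sorted: [1, 3, 3, 6, 6, 7, 8, 8]


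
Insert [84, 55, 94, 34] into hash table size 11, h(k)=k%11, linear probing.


Insert 84: h=7 -> slot 7
Insert 55: h=0 -> slot 0
Insert 94: h=6 -> slot 6
Insert 34: h=1 -> slot 1

Table: [55, 34, None, None, None, None, 94, 84, None, None, None]


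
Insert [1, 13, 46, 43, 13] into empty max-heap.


Insert 1: [1]
Insert 13: [13, 1]
Insert 46: [46, 1, 13]
Insert 43: [46, 43, 13, 1]
Insert 13: [46, 43, 13, 1, 13]

Final heap: [46, 43, 13, 1, 13]


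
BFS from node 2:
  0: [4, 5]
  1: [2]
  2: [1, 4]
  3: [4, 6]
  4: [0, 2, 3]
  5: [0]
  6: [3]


Visit 2, enqueue [1, 4]
Visit 1, enqueue []
Visit 4, enqueue [0, 3]
Visit 0, enqueue [5]
Visit 3, enqueue [6]
Visit 5, enqueue []
Visit 6, enqueue []

BFS order: [2, 1, 4, 0, 3, 5, 6]


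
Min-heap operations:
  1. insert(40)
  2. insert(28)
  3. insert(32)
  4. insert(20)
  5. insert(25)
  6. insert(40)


insert(40) -> [40]
insert(28) -> [28, 40]
insert(32) -> [28, 40, 32]
insert(20) -> [20, 28, 32, 40]
insert(25) -> [20, 25, 32, 40, 28]
insert(40) -> [20, 25, 32, 40, 28, 40]

Final heap: [20, 25, 32, 40, 28, 40]


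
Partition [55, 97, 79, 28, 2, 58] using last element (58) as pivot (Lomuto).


Pivot: 58
  55 <= 58: advance i (no swap)
  28 <= 58: swap -> [55, 28, 79, 97, 2, 58]
  2 <= 58: swap -> [55, 28, 2, 97, 79, 58]
Place pivot at 3: [55, 28, 2, 58, 79, 97]

Partitioned: [55, 28, 2, 58, 79, 97]


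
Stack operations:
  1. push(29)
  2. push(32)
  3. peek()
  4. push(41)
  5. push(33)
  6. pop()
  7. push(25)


push(29) -> [29]
push(32) -> [29, 32]
peek()->32
push(41) -> [29, 32, 41]
push(33) -> [29, 32, 41, 33]
pop()->33, [29, 32, 41]
push(25) -> [29, 32, 41, 25]

Final stack: [29, 32, 41, 25]


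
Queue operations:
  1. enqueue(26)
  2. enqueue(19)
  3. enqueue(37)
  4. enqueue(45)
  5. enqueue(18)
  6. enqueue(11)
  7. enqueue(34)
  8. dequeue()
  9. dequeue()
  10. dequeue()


enqueue(26) -> [26]
enqueue(19) -> [26, 19]
enqueue(37) -> [26, 19, 37]
enqueue(45) -> [26, 19, 37, 45]
enqueue(18) -> [26, 19, 37, 45, 18]
enqueue(11) -> [26, 19, 37, 45, 18, 11]
enqueue(34) -> [26, 19, 37, 45, 18, 11, 34]
dequeue()->26, [19, 37, 45, 18, 11, 34]
dequeue()->19, [37, 45, 18, 11, 34]
dequeue()->37, [45, 18, 11, 34]

Final queue: [45, 18, 11, 34]


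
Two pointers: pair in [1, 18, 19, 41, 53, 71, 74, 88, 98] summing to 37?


lo=0(1)+hi=8(98)=99
lo=0(1)+hi=7(88)=89
lo=0(1)+hi=6(74)=75
lo=0(1)+hi=5(71)=72
lo=0(1)+hi=4(53)=54
lo=0(1)+hi=3(41)=42
lo=0(1)+hi=2(19)=20
lo=1(18)+hi=2(19)=37

Yes: 18+19=37


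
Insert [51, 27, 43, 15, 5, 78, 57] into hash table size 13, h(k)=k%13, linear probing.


Insert 51: h=12 -> slot 12
Insert 27: h=1 -> slot 1
Insert 43: h=4 -> slot 4
Insert 15: h=2 -> slot 2
Insert 5: h=5 -> slot 5
Insert 78: h=0 -> slot 0
Insert 57: h=5, 1 probes -> slot 6

Table: [78, 27, 15, None, 43, 5, 57, None, None, None, None, None, 51]


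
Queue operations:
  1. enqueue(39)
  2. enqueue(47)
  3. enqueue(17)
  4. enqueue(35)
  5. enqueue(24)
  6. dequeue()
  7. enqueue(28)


enqueue(39) -> [39]
enqueue(47) -> [39, 47]
enqueue(17) -> [39, 47, 17]
enqueue(35) -> [39, 47, 17, 35]
enqueue(24) -> [39, 47, 17, 35, 24]
dequeue()->39, [47, 17, 35, 24]
enqueue(28) -> [47, 17, 35, 24, 28]

Final queue: [47, 17, 35, 24, 28]


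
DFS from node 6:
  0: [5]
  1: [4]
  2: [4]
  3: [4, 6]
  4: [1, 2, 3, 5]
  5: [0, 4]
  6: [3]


Visit 6, push [3]
Visit 3, push [4]
Visit 4, push [5, 2, 1]
Visit 1, push []
Visit 2, push []
Visit 5, push [0]
Visit 0, push []

DFS order: [6, 3, 4, 1, 2, 5, 0]


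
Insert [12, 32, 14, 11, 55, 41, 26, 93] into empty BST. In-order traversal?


Insert 12: root
Insert 32: R from 12
Insert 14: R from 12 -> L from 32
Insert 11: L from 12
Insert 55: R from 12 -> R from 32
Insert 41: R from 12 -> R from 32 -> L from 55
Insert 26: R from 12 -> L from 32 -> R from 14
Insert 93: R from 12 -> R from 32 -> R from 55

In-order: [11, 12, 14, 26, 32, 41, 55, 93]


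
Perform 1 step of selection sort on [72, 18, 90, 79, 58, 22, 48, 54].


Initial: [72, 18, 90, 79, 58, 22, 48, 54]
Step 1: min=18 at 1
  Swap: [18, 72, 90, 79, 58, 22, 48, 54]

After 1 step: [18, 72, 90, 79, 58, 22, 48, 54]


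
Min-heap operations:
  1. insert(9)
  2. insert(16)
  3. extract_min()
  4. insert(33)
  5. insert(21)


insert(9) -> [9]
insert(16) -> [9, 16]
extract_min()->9, [16]
insert(33) -> [16, 33]
insert(21) -> [16, 33, 21]

Final heap: [16, 33, 21]


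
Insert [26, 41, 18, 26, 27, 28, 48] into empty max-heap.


Insert 26: [26]
Insert 41: [41, 26]
Insert 18: [41, 26, 18]
Insert 26: [41, 26, 18, 26]
Insert 27: [41, 27, 18, 26, 26]
Insert 28: [41, 27, 28, 26, 26, 18]
Insert 48: [48, 27, 41, 26, 26, 18, 28]

Final heap: [48, 27, 41, 26, 26, 18, 28]


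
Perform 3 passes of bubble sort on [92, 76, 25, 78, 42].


Initial: [92, 76, 25, 78, 42]
Pass 1: [76, 25, 78, 42, 92] (4 swaps)
Pass 2: [25, 76, 42, 78, 92] (2 swaps)
Pass 3: [25, 42, 76, 78, 92] (1 swaps)

After 3 passes: [25, 42, 76, 78, 92]


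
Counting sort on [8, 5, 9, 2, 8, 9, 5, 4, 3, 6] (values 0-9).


Input: [8, 5, 9, 2, 8, 9, 5, 4, 3, 6]
Counts: [0, 0, 1, 1, 1, 2, 1, 0, 2, 2]

Sorted: [2, 3, 4, 5, 5, 6, 8, 8, 9, 9]


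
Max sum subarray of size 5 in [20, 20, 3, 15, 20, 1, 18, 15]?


[0:5]: 78
[1:6]: 59
[2:7]: 57
[3:8]: 69

Max: 78 at [0:5]


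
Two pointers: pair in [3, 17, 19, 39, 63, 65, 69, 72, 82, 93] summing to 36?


lo=0(3)+hi=9(93)=96
lo=0(3)+hi=8(82)=85
lo=0(3)+hi=7(72)=75
lo=0(3)+hi=6(69)=72
lo=0(3)+hi=5(65)=68
lo=0(3)+hi=4(63)=66
lo=0(3)+hi=3(39)=42
lo=0(3)+hi=2(19)=22
lo=1(17)+hi=2(19)=36

Yes: 17+19=36


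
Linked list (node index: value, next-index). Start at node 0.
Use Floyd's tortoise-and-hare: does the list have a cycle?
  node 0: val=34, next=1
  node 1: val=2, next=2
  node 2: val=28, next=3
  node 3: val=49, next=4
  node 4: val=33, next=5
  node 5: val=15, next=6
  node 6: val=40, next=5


Floyd's tortoise (slow, +1) and hare (fast, +2):
  init: slow=0, fast=0
  step 1: slow=1, fast=2
  step 2: slow=2, fast=4
  step 3: slow=3, fast=6
  step 4: slow=4, fast=6
  step 5: slow=5, fast=6
  step 6: slow=6, fast=6
  slow == fast at node 6: cycle detected

Cycle: yes


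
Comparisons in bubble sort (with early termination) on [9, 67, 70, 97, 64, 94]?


Algorithm: bubble sort (with early termination)
Input: [9, 67, 70, 97, 64, 94]
Sorted: [9, 64, 67, 70, 94, 97]

14


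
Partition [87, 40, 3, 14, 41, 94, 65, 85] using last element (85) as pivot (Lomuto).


Pivot: 85
  40 <= 85: swap -> [40, 87, 3, 14, 41, 94, 65, 85]
  3 <= 85: swap -> [40, 3, 87, 14, 41, 94, 65, 85]
  14 <= 85: swap -> [40, 3, 14, 87, 41, 94, 65, 85]
  41 <= 85: swap -> [40, 3, 14, 41, 87, 94, 65, 85]
  65 <= 85: swap -> [40, 3, 14, 41, 65, 94, 87, 85]
Place pivot at 5: [40, 3, 14, 41, 65, 85, 87, 94]

Partitioned: [40, 3, 14, 41, 65, 85, 87, 94]


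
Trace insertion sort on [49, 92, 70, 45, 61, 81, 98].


Initial: [49, 92, 70, 45, 61, 81, 98]
Insert 92: [49, 92, 70, 45, 61, 81, 98]
Insert 70: [49, 70, 92, 45, 61, 81, 98]
Insert 45: [45, 49, 70, 92, 61, 81, 98]
Insert 61: [45, 49, 61, 70, 92, 81, 98]
Insert 81: [45, 49, 61, 70, 81, 92, 98]
Insert 98: [45, 49, 61, 70, 81, 92, 98]

Sorted: [45, 49, 61, 70, 81, 92, 98]


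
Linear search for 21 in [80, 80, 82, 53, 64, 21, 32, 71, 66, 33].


i=0: 80!=21
i=1: 80!=21
i=2: 82!=21
i=3: 53!=21
i=4: 64!=21
i=5: 21==21 found!

Found at 5, 6 comps


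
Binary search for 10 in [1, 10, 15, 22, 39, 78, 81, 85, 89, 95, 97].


Step 1: lo=0, hi=10, mid=5, val=78
Step 2: lo=0, hi=4, mid=2, val=15
Step 3: lo=0, hi=1, mid=0, val=1
Step 4: lo=1, hi=1, mid=1, val=10

Found at index 1


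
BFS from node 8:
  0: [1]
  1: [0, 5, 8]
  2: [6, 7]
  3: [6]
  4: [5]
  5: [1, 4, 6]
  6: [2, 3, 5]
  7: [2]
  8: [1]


Visit 8, enqueue [1]
Visit 1, enqueue [0, 5]
Visit 0, enqueue []
Visit 5, enqueue [4, 6]
Visit 4, enqueue []
Visit 6, enqueue [2, 3]
Visit 2, enqueue [7]
Visit 3, enqueue []
Visit 7, enqueue []

BFS order: [8, 1, 0, 5, 4, 6, 2, 3, 7]


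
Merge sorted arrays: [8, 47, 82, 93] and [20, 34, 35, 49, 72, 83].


Take 8 from A
Take 20 from B
Take 34 from B
Take 35 from B
Take 47 from A
Take 49 from B
Take 72 from B
Take 82 from A
Take 83 from B

Merged: [8, 20, 34, 35, 47, 49, 72, 82, 83, 93]


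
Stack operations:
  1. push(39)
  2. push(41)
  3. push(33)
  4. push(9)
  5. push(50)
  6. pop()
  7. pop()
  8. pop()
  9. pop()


push(39) -> [39]
push(41) -> [39, 41]
push(33) -> [39, 41, 33]
push(9) -> [39, 41, 33, 9]
push(50) -> [39, 41, 33, 9, 50]
pop()->50, [39, 41, 33, 9]
pop()->9, [39, 41, 33]
pop()->33, [39, 41]
pop()->41, [39]

Final stack: [39]


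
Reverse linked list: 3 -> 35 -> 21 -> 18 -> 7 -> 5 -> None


Step 1: curr=3, set curr.next=prev(None) | reversed so far: 3
Step 2: curr=35, set curr.next=prev(3) | reversed so far: 35 -> 3
Step 3: curr=21, set curr.next=prev(35) | reversed so far: 21 -> 35 -> 3
Step 4: curr=18, set curr.next=prev(21) | reversed so far: 18 -> 21 -> 35 -> 3
Step 5: curr=7, set curr.next=prev(18) | reversed so far: 7 -> 18 -> 21 -> 35 -> 3
Step 6: curr=5, set curr.next=prev(7) | reversed so far: 5 -> 7 -> 18 -> 21 -> 35 -> 3

5 -> 7 -> 18 -> 21 -> 35 -> 3 -> None


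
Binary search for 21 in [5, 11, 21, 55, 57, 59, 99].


Step 1: lo=0, hi=6, mid=3, val=55
Step 2: lo=0, hi=2, mid=1, val=11
Step 3: lo=2, hi=2, mid=2, val=21

Found at index 2


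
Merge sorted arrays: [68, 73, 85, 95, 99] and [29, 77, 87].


Take 29 from B
Take 68 from A
Take 73 from A
Take 77 from B
Take 85 from A
Take 87 from B

Merged: [29, 68, 73, 77, 85, 87, 95, 99]


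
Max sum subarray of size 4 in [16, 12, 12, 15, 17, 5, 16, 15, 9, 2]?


[0:4]: 55
[1:5]: 56
[2:6]: 49
[3:7]: 53
[4:8]: 53
[5:9]: 45
[6:10]: 42

Max: 56 at [1:5]


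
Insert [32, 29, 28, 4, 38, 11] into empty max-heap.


Insert 32: [32]
Insert 29: [32, 29]
Insert 28: [32, 29, 28]
Insert 4: [32, 29, 28, 4]
Insert 38: [38, 32, 28, 4, 29]
Insert 11: [38, 32, 28, 4, 29, 11]

Final heap: [38, 32, 28, 4, 29, 11]


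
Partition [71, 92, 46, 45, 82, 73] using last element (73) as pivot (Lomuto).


Pivot: 73
  71 <= 73: advance i (no swap)
  46 <= 73: swap -> [71, 46, 92, 45, 82, 73]
  45 <= 73: swap -> [71, 46, 45, 92, 82, 73]
Place pivot at 3: [71, 46, 45, 73, 82, 92]

Partitioned: [71, 46, 45, 73, 82, 92]


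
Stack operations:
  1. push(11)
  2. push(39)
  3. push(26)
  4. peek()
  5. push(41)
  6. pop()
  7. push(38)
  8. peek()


push(11) -> [11]
push(39) -> [11, 39]
push(26) -> [11, 39, 26]
peek()->26
push(41) -> [11, 39, 26, 41]
pop()->41, [11, 39, 26]
push(38) -> [11, 39, 26, 38]
peek()->38

Final stack: [11, 39, 26, 38]


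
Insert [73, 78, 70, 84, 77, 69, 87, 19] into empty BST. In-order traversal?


Insert 73: root
Insert 78: R from 73
Insert 70: L from 73
Insert 84: R from 73 -> R from 78
Insert 77: R from 73 -> L from 78
Insert 69: L from 73 -> L from 70
Insert 87: R from 73 -> R from 78 -> R from 84
Insert 19: L from 73 -> L from 70 -> L from 69

In-order: [19, 69, 70, 73, 77, 78, 84, 87]


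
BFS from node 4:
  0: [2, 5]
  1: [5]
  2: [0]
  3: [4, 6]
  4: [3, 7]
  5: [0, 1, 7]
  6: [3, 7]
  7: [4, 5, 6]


Visit 4, enqueue [3, 7]
Visit 3, enqueue [6]
Visit 7, enqueue [5]
Visit 6, enqueue []
Visit 5, enqueue [0, 1]
Visit 0, enqueue [2]
Visit 1, enqueue []
Visit 2, enqueue []

BFS order: [4, 3, 7, 6, 5, 0, 1, 2]


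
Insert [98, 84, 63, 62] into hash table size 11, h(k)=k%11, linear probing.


Insert 98: h=10 -> slot 10
Insert 84: h=7 -> slot 7
Insert 63: h=8 -> slot 8
Insert 62: h=7, 2 probes -> slot 9

Table: [None, None, None, None, None, None, None, 84, 63, 62, 98]


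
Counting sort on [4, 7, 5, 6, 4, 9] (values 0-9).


Input: [4, 7, 5, 6, 4, 9]
Counts: [0, 0, 0, 0, 2, 1, 1, 1, 0, 1]

Sorted: [4, 4, 5, 6, 7, 9]


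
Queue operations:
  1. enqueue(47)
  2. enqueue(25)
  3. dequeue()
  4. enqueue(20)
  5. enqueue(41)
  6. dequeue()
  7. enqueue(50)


enqueue(47) -> [47]
enqueue(25) -> [47, 25]
dequeue()->47, [25]
enqueue(20) -> [25, 20]
enqueue(41) -> [25, 20, 41]
dequeue()->25, [20, 41]
enqueue(50) -> [20, 41, 50]

Final queue: [20, 41, 50]


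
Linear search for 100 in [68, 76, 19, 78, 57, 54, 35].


i=0: 68!=100
i=1: 76!=100
i=2: 19!=100
i=3: 78!=100
i=4: 57!=100
i=5: 54!=100
i=6: 35!=100

Not found, 7 comps


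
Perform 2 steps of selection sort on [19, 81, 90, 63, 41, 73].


Initial: [19, 81, 90, 63, 41, 73]
Step 1: min=19 at 0
  Swap: [19, 81, 90, 63, 41, 73]
Step 2: min=41 at 4
  Swap: [19, 41, 90, 63, 81, 73]

After 2 steps: [19, 41, 90, 63, 81, 73]


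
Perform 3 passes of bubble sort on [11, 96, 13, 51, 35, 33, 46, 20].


Initial: [11, 96, 13, 51, 35, 33, 46, 20]
Pass 1: [11, 13, 51, 35, 33, 46, 20, 96] (6 swaps)
Pass 2: [11, 13, 35, 33, 46, 20, 51, 96] (4 swaps)
Pass 3: [11, 13, 33, 35, 20, 46, 51, 96] (2 swaps)

After 3 passes: [11, 13, 33, 35, 20, 46, 51, 96]


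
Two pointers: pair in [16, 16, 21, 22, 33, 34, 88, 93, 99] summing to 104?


lo=0(16)+hi=8(99)=115
lo=0(16)+hi=7(93)=109
lo=0(16)+hi=6(88)=104

Yes: 16+88=104


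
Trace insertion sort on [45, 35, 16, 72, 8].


Initial: [45, 35, 16, 72, 8]
Insert 35: [35, 45, 16, 72, 8]
Insert 16: [16, 35, 45, 72, 8]
Insert 72: [16, 35, 45, 72, 8]
Insert 8: [8, 16, 35, 45, 72]

Sorted: [8, 16, 35, 45, 72]


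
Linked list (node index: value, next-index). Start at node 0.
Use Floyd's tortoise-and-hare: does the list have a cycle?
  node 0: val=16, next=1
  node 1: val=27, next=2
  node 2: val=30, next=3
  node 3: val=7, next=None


Floyd's tortoise (slow, +1) and hare (fast, +2):
  init: slow=0, fast=0
  step 1: slow=1, fast=2
  step 2: fast 2->3->None, no cycle

Cycle: no


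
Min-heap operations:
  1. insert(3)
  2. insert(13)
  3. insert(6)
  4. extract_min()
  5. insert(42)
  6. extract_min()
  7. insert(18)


insert(3) -> [3]
insert(13) -> [3, 13]
insert(6) -> [3, 13, 6]
extract_min()->3, [6, 13]
insert(42) -> [6, 13, 42]
extract_min()->6, [13, 42]
insert(18) -> [13, 42, 18]

Final heap: [13, 42, 18]


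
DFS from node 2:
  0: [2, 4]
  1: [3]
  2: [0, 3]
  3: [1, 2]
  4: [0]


Visit 2, push [3, 0]
Visit 0, push [4]
Visit 4, push []
Visit 3, push [1]
Visit 1, push []

DFS order: [2, 0, 4, 3, 1]


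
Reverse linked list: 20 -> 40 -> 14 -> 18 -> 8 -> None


Step 1: curr=20, set curr.next=prev(None) | reversed so far: 20
Step 2: curr=40, set curr.next=prev(20) | reversed so far: 40 -> 20
Step 3: curr=14, set curr.next=prev(40) | reversed so far: 14 -> 40 -> 20
Step 4: curr=18, set curr.next=prev(14) | reversed so far: 18 -> 14 -> 40 -> 20
Step 5: curr=8, set curr.next=prev(18) | reversed so far: 8 -> 18 -> 14 -> 40 -> 20

8 -> 18 -> 14 -> 40 -> 20 -> None


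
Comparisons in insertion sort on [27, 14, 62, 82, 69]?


Algorithm: insertion sort
Input: [27, 14, 62, 82, 69]
Sorted: [14, 27, 62, 69, 82]

5


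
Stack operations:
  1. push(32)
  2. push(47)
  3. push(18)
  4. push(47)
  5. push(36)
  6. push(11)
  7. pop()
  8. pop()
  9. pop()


push(32) -> [32]
push(47) -> [32, 47]
push(18) -> [32, 47, 18]
push(47) -> [32, 47, 18, 47]
push(36) -> [32, 47, 18, 47, 36]
push(11) -> [32, 47, 18, 47, 36, 11]
pop()->11, [32, 47, 18, 47, 36]
pop()->36, [32, 47, 18, 47]
pop()->47, [32, 47, 18]

Final stack: [32, 47, 18]


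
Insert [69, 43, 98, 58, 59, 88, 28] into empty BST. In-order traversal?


Insert 69: root
Insert 43: L from 69
Insert 98: R from 69
Insert 58: L from 69 -> R from 43
Insert 59: L from 69 -> R from 43 -> R from 58
Insert 88: R from 69 -> L from 98
Insert 28: L from 69 -> L from 43

In-order: [28, 43, 58, 59, 69, 88, 98]


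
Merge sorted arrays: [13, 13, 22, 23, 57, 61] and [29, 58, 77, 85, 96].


Take 13 from A
Take 13 from A
Take 22 from A
Take 23 from A
Take 29 from B
Take 57 from A
Take 58 from B
Take 61 from A

Merged: [13, 13, 22, 23, 29, 57, 58, 61, 77, 85, 96]


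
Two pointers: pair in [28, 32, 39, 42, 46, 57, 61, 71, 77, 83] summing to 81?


lo=0(28)+hi=9(83)=111
lo=0(28)+hi=8(77)=105
lo=0(28)+hi=7(71)=99
lo=0(28)+hi=6(61)=89
lo=0(28)+hi=5(57)=85
lo=0(28)+hi=4(46)=74
lo=1(32)+hi=4(46)=78
lo=2(39)+hi=4(46)=85
lo=2(39)+hi=3(42)=81

Yes: 39+42=81


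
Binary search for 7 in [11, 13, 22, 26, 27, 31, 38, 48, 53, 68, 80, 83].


Step 1: lo=0, hi=11, mid=5, val=31
Step 2: lo=0, hi=4, mid=2, val=22
Step 3: lo=0, hi=1, mid=0, val=11

Not found


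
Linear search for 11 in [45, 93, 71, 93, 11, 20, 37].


i=0: 45!=11
i=1: 93!=11
i=2: 71!=11
i=3: 93!=11
i=4: 11==11 found!

Found at 4, 5 comps


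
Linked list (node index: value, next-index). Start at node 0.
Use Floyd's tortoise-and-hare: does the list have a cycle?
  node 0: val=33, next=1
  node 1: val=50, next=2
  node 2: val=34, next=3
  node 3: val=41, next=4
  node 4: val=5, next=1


Floyd's tortoise (slow, +1) and hare (fast, +2):
  init: slow=0, fast=0
  step 1: slow=1, fast=2
  step 2: slow=2, fast=4
  step 3: slow=3, fast=2
  step 4: slow=4, fast=4
  slow == fast at node 4: cycle detected

Cycle: yes


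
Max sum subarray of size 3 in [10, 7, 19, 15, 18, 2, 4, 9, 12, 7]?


[0:3]: 36
[1:4]: 41
[2:5]: 52
[3:6]: 35
[4:7]: 24
[5:8]: 15
[6:9]: 25
[7:10]: 28

Max: 52 at [2:5]


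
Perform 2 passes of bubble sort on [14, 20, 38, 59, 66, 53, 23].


Initial: [14, 20, 38, 59, 66, 53, 23]
Pass 1: [14, 20, 38, 59, 53, 23, 66] (2 swaps)
Pass 2: [14, 20, 38, 53, 23, 59, 66] (2 swaps)

After 2 passes: [14, 20, 38, 53, 23, 59, 66]


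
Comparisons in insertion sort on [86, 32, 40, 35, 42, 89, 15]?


Algorithm: insertion sort
Input: [86, 32, 40, 35, 42, 89, 15]
Sorted: [15, 32, 35, 40, 42, 86, 89]

15


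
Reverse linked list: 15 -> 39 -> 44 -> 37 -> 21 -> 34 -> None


Step 1: curr=15, set curr.next=prev(None) | reversed so far: 15
Step 2: curr=39, set curr.next=prev(15) | reversed so far: 39 -> 15
Step 3: curr=44, set curr.next=prev(39) | reversed so far: 44 -> 39 -> 15
Step 4: curr=37, set curr.next=prev(44) | reversed so far: 37 -> 44 -> 39 -> 15
Step 5: curr=21, set curr.next=prev(37) | reversed so far: 21 -> 37 -> 44 -> 39 -> 15
Step 6: curr=34, set curr.next=prev(21) | reversed so far: 34 -> 21 -> 37 -> 44 -> 39 -> 15

34 -> 21 -> 37 -> 44 -> 39 -> 15 -> None


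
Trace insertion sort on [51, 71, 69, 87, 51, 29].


Initial: [51, 71, 69, 87, 51, 29]
Insert 71: [51, 71, 69, 87, 51, 29]
Insert 69: [51, 69, 71, 87, 51, 29]
Insert 87: [51, 69, 71, 87, 51, 29]
Insert 51: [51, 51, 69, 71, 87, 29]
Insert 29: [29, 51, 51, 69, 71, 87]

Sorted: [29, 51, 51, 69, 71, 87]


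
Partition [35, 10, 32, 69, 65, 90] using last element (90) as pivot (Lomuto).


Pivot: 90
  35 <= 90: advance i (no swap)
  10 <= 90: advance i (no swap)
  32 <= 90: advance i (no swap)
  69 <= 90: advance i (no swap)
  65 <= 90: advance i (no swap)
Place pivot at 5: [35, 10, 32, 69, 65, 90]

Partitioned: [35, 10, 32, 69, 65, 90]


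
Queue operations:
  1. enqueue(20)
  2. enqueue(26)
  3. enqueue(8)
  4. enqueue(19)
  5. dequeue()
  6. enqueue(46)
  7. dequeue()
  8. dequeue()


enqueue(20) -> [20]
enqueue(26) -> [20, 26]
enqueue(8) -> [20, 26, 8]
enqueue(19) -> [20, 26, 8, 19]
dequeue()->20, [26, 8, 19]
enqueue(46) -> [26, 8, 19, 46]
dequeue()->26, [8, 19, 46]
dequeue()->8, [19, 46]

Final queue: [19, 46]


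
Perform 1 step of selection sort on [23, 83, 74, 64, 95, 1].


Initial: [23, 83, 74, 64, 95, 1]
Step 1: min=1 at 5
  Swap: [1, 83, 74, 64, 95, 23]

After 1 step: [1, 83, 74, 64, 95, 23]


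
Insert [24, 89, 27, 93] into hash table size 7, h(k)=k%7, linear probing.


Insert 24: h=3 -> slot 3
Insert 89: h=5 -> slot 5
Insert 27: h=6 -> slot 6
Insert 93: h=2 -> slot 2

Table: [None, None, 93, 24, None, 89, 27]


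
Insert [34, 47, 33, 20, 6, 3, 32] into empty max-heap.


Insert 34: [34]
Insert 47: [47, 34]
Insert 33: [47, 34, 33]
Insert 20: [47, 34, 33, 20]
Insert 6: [47, 34, 33, 20, 6]
Insert 3: [47, 34, 33, 20, 6, 3]
Insert 32: [47, 34, 33, 20, 6, 3, 32]

Final heap: [47, 34, 33, 20, 6, 3, 32]


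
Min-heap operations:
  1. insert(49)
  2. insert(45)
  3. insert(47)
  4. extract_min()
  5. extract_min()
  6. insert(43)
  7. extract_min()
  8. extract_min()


insert(49) -> [49]
insert(45) -> [45, 49]
insert(47) -> [45, 49, 47]
extract_min()->45, [47, 49]
extract_min()->47, [49]
insert(43) -> [43, 49]
extract_min()->43, [49]
extract_min()->49, []

Final heap: []


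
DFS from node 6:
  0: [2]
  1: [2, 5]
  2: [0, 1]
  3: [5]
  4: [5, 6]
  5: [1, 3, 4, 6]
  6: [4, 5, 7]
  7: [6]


Visit 6, push [7, 5, 4]
Visit 4, push [5]
Visit 5, push [3, 1]
Visit 1, push [2]
Visit 2, push [0]
Visit 0, push []
Visit 3, push []
Visit 7, push []

DFS order: [6, 4, 5, 1, 2, 0, 3, 7]


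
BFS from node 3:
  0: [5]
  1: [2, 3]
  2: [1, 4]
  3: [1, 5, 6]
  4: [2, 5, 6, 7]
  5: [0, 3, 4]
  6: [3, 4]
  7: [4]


Visit 3, enqueue [1, 5, 6]
Visit 1, enqueue [2]
Visit 5, enqueue [0, 4]
Visit 6, enqueue []
Visit 2, enqueue []
Visit 0, enqueue []
Visit 4, enqueue [7]
Visit 7, enqueue []

BFS order: [3, 1, 5, 6, 2, 0, 4, 7]


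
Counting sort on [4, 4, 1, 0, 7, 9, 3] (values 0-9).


Input: [4, 4, 1, 0, 7, 9, 3]
Counts: [1, 1, 0, 1, 2, 0, 0, 1, 0, 1]

Sorted: [0, 1, 3, 4, 4, 7, 9]


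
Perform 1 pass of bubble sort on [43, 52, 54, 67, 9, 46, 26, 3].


Initial: [43, 52, 54, 67, 9, 46, 26, 3]
Pass 1: [43, 52, 54, 9, 46, 26, 3, 67] (4 swaps)

After 1 pass: [43, 52, 54, 9, 46, 26, 3, 67]


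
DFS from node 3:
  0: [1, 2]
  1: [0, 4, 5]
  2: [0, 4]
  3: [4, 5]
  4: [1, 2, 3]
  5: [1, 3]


Visit 3, push [5, 4]
Visit 4, push [2, 1]
Visit 1, push [5, 0]
Visit 0, push [2]
Visit 2, push []
Visit 5, push []

DFS order: [3, 4, 1, 0, 2, 5]


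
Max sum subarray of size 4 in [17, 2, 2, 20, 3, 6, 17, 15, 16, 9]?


[0:4]: 41
[1:5]: 27
[2:6]: 31
[3:7]: 46
[4:8]: 41
[5:9]: 54
[6:10]: 57

Max: 57 at [6:10]


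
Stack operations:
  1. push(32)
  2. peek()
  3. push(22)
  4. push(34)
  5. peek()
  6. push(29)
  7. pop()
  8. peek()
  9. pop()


push(32) -> [32]
peek()->32
push(22) -> [32, 22]
push(34) -> [32, 22, 34]
peek()->34
push(29) -> [32, 22, 34, 29]
pop()->29, [32, 22, 34]
peek()->34
pop()->34, [32, 22]

Final stack: [32, 22]


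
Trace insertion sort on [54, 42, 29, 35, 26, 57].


Initial: [54, 42, 29, 35, 26, 57]
Insert 42: [42, 54, 29, 35, 26, 57]
Insert 29: [29, 42, 54, 35, 26, 57]
Insert 35: [29, 35, 42, 54, 26, 57]
Insert 26: [26, 29, 35, 42, 54, 57]
Insert 57: [26, 29, 35, 42, 54, 57]

Sorted: [26, 29, 35, 42, 54, 57]


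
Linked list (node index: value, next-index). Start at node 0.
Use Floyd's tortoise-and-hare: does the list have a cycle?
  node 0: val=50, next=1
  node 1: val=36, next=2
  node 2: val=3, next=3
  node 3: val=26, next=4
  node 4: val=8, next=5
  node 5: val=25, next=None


Floyd's tortoise (slow, +1) and hare (fast, +2):
  init: slow=0, fast=0
  step 1: slow=1, fast=2
  step 2: slow=2, fast=4
  step 3: fast 4->5->None, no cycle

Cycle: no


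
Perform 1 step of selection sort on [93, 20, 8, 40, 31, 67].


Initial: [93, 20, 8, 40, 31, 67]
Step 1: min=8 at 2
  Swap: [8, 20, 93, 40, 31, 67]

After 1 step: [8, 20, 93, 40, 31, 67]


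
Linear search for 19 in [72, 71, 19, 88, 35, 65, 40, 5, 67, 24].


i=0: 72!=19
i=1: 71!=19
i=2: 19==19 found!

Found at 2, 3 comps


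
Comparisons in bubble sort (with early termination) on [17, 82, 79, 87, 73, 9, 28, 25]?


Algorithm: bubble sort (with early termination)
Input: [17, 82, 79, 87, 73, 9, 28, 25]
Sorted: [9, 17, 25, 28, 73, 79, 82, 87]

27


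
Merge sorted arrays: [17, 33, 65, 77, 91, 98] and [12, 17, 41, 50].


Take 12 from B
Take 17 from A
Take 17 from B
Take 33 from A
Take 41 from B
Take 50 from B

Merged: [12, 17, 17, 33, 41, 50, 65, 77, 91, 98]


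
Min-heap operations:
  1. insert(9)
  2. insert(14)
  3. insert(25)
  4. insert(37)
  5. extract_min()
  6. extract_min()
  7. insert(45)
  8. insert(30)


insert(9) -> [9]
insert(14) -> [9, 14]
insert(25) -> [9, 14, 25]
insert(37) -> [9, 14, 25, 37]
extract_min()->9, [14, 37, 25]
extract_min()->14, [25, 37]
insert(45) -> [25, 37, 45]
insert(30) -> [25, 30, 45, 37]

Final heap: [25, 30, 45, 37]


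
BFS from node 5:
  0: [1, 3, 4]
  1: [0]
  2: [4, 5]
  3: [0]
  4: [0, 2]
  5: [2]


Visit 5, enqueue [2]
Visit 2, enqueue [4]
Visit 4, enqueue [0]
Visit 0, enqueue [1, 3]
Visit 1, enqueue []
Visit 3, enqueue []

BFS order: [5, 2, 4, 0, 1, 3]


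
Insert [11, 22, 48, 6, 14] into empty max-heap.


Insert 11: [11]
Insert 22: [22, 11]
Insert 48: [48, 11, 22]
Insert 6: [48, 11, 22, 6]
Insert 14: [48, 14, 22, 6, 11]

Final heap: [48, 14, 22, 6, 11]


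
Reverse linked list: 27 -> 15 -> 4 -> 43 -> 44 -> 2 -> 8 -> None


Step 1: curr=27, set curr.next=prev(None) | reversed so far: 27
Step 2: curr=15, set curr.next=prev(27) | reversed so far: 15 -> 27
Step 3: curr=4, set curr.next=prev(15) | reversed so far: 4 -> 15 -> 27
Step 4: curr=43, set curr.next=prev(4) | reversed so far: 43 -> 4 -> 15 -> 27
Step 5: curr=44, set curr.next=prev(43) | reversed so far: 44 -> 43 -> 4 -> 15 -> 27
Step 6: curr=2, set curr.next=prev(44) | reversed so far: 2 -> 44 -> 43 -> 4 -> 15 -> 27
Step 7: curr=8, set curr.next=prev(2) | reversed so far: 8 -> 2 -> 44 -> 43 -> 4 -> 15 -> 27

8 -> 2 -> 44 -> 43 -> 4 -> 15 -> 27 -> None


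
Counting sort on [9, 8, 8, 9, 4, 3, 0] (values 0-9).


Input: [9, 8, 8, 9, 4, 3, 0]
Counts: [1, 0, 0, 1, 1, 0, 0, 0, 2, 2]

Sorted: [0, 3, 4, 8, 8, 9, 9]


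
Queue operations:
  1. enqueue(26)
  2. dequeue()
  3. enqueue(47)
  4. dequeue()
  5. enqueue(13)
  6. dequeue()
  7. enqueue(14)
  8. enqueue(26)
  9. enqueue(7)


enqueue(26) -> [26]
dequeue()->26, []
enqueue(47) -> [47]
dequeue()->47, []
enqueue(13) -> [13]
dequeue()->13, []
enqueue(14) -> [14]
enqueue(26) -> [14, 26]
enqueue(7) -> [14, 26, 7]

Final queue: [14, 26, 7]


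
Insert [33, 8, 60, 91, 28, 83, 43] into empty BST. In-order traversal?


Insert 33: root
Insert 8: L from 33
Insert 60: R from 33
Insert 91: R from 33 -> R from 60
Insert 28: L from 33 -> R from 8
Insert 83: R from 33 -> R from 60 -> L from 91
Insert 43: R from 33 -> L from 60

In-order: [8, 28, 33, 43, 60, 83, 91]


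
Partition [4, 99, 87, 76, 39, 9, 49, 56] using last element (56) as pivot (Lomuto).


Pivot: 56
  4 <= 56: advance i (no swap)
  39 <= 56: swap -> [4, 39, 87, 76, 99, 9, 49, 56]
  9 <= 56: swap -> [4, 39, 9, 76, 99, 87, 49, 56]
  49 <= 56: swap -> [4, 39, 9, 49, 99, 87, 76, 56]
Place pivot at 4: [4, 39, 9, 49, 56, 87, 76, 99]

Partitioned: [4, 39, 9, 49, 56, 87, 76, 99]


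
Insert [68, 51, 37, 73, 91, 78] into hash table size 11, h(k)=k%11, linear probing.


Insert 68: h=2 -> slot 2
Insert 51: h=7 -> slot 7
Insert 37: h=4 -> slot 4
Insert 73: h=7, 1 probes -> slot 8
Insert 91: h=3 -> slot 3
Insert 78: h=1 -> slot 1

Table: [None, 78, 68, 91, 37, None, None, 51, 73, None, None]


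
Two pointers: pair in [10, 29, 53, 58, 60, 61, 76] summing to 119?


lo=0(10)+hi=6(76)=86
lo=1(29)+hi=6(76)=105
lo=2(53)+hi=6(76)=129
lo=2(53)+hi=5(61)=114
lo=3(58)+hi=5(61)=119

Yes: 58+61=119


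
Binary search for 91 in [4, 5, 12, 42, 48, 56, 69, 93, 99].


Step 1: lo=0, hi=8, mid=4, val=48
Step 2: lo=5, hi=8, mid=6, val=69
Step 3: lo=7, hi=8, mid=7, val=93

Not found


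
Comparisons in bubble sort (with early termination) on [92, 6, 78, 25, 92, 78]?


Algorithm: bubble sort (with early termination)
Input: [92, 6, 78, 25, 92, 78]
Sorted: [6, 25, 78, 78, 92, 92]

12


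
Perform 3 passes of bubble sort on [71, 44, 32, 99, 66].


Initial: [71, 44, 32, 99, 66]
Pass 1: [44, 32, 71, 66, 99] (3 swaps)
Pass 2: [32, 44, 66, 71, 99] (2 swaps)
Pass 3: [32, 44, 66, 71, 99] (0 swaps)

After 3 passes: [32, 44, 66, 71, 99]


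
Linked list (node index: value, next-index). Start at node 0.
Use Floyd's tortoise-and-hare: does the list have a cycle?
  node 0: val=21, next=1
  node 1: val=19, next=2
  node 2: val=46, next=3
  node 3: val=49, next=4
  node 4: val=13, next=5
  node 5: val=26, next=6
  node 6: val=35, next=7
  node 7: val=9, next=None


Floyd's tortoise (slow, +1) and hare (fast, +2):
  init: slow=0, fast=0
  step 1: slow=1, fast=2
  step 2: slow=2, fast=4
  step 3: slow=3, fast=6
  step 4: fast 6->7->None, no cycle

Cycle: no


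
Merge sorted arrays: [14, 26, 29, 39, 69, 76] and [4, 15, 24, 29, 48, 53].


Take 4 from B
Take 14 from A
Take 15 from B
Take 24 from B
Take 26 from A
Take 29 from A
Take 29 from B
Take 39 from A
Take 48 from B
Take 53 from B

Merged: [4, 14, 15, 24, 26, 29, 29, 39, 48, 53, 69, 76]


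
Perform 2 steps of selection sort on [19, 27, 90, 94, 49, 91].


Initial: [19, 27, 90, 94, 49, 91]
Step 1: min=19 at 0
  Swap: [19, 27, 90, 94, 49, 91]
Step 2: min=27 at 1
  Swap: [19, 27, 90, 94, 49, 91]

After 2 steps: [19, 27, 90, 94, 49, 91]


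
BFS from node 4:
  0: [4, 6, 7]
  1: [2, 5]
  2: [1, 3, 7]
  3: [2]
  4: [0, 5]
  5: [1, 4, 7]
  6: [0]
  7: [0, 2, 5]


Visit 4, enqueue [0, 5]
Visit 0, enqueue [6, 7]
Visit 5, enqueue [1]
Visit 6, enqueue []
Visit 7, enqueue [2]
Visit 1, enqueue []
Visit 2, enqueue [3]
Visit 3, enqueue []

BFS order: [4, 0, 5, 6, 7, 1, 2, 3]


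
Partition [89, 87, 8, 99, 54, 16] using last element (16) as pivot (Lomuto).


Pivot: 16
  8 <= 16: swap -> [8, 87, 89, 99, 54, 16]
Place pivot at 1: [8, 16, 89, 99, 54, 87]

Partitioned: [8, 16, 89, 99, 54, 87]


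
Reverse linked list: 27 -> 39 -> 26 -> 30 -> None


Step 1: curr=27, set curr.next=prev(None) | reversed so far: 27
Step 2: curr=39, set curr.next=prev(27) | reversed so far: 39 -> 27
Step 3: curr=26, set curr.next=prev(39) | reversed so far: 26 -> 39 -> 27
Step 4: curr=30, set curr.next=prev(26) | reversed so far: 30 -> 26 -> 39 -> 27

30 -> 26 -> 39 -> 27 -> None


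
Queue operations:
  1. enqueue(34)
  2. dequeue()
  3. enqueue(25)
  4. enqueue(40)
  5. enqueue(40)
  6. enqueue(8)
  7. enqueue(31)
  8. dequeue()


enqueue(34) -> [34]
dequeue()->34, []
enqueue(25) -> [25]
enqueue(40) -> [25, 40]
enqueue(40) -> [25, 40, 40]
enqueue(8) -> [25, 40, 40, 8]
enqueue(31) -> [25, 40, 40, 8, 31]
dequeue()->25, [40, 40, 8, 31]

Final queue: [40, 40, 8, 31]


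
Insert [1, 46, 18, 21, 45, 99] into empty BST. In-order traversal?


Insert 1: root
Insert 46: R from 1
Insert 18: R from 1 -> L from 46
Insert 21: R from 1 -> L from 46 -> R from 18
Insert 45: R from 1 -> L from 46 -> R from 18 -> R from 21
Insert 99: R from 1 -> R from 46

In-order: [1, 18, 21, 45, 46, 99]


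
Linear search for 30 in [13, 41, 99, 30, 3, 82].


i=0: 13!=30
i=1: 41!=30
i=2: 99!=30
i=3: 30==30 found!

Found at 3, 4 comps


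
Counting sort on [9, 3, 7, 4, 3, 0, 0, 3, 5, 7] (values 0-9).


Input: [9, 3, 7, 4, 3, 0, 0, 3, 5, 7]
Counts: [2, 0, 0, 3, 1, 1, 0, 2, 0, 1]

Sorted: [0, 0, 3, 3, 3, 4, 5, 7, 7, 9]


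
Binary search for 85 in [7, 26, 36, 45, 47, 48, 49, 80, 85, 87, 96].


Step 1: lo=0, hi=10, mid=5, val=48
Step 2: lo=6, hi=10, mid=8, val=85

Found at index 8


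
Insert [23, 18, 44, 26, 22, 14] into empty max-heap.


Insert 23: [23]
Insert 18: [23, 18]
Insert 44: [44, 18, 23]
Insert 26: [44, 26, 23, 18]
Insert 22: [44, 26, 23, 18, 22]
Insert 14: [44, 26, 23, 18, 22, 14]

Final heap: [44, 26, 23, 18, 22, 14]


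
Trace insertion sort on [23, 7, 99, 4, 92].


Initial: [23, 7, 99, 4, 92]
Insert 7: [7, 23, 99, 4, 92]
Insert 99: [7, 23, 99, 4, 92]
Insert 4: [4, 7, 23, 99, 92]
Insert 92: [4, 7, 23, 92, 99]

Sorted: [4, 7, 23, 92, 99]


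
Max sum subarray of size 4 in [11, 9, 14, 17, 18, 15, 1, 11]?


[0:4]: 51
[1:5]: 58
[2:6]: 64
[3:7]: 51
[4:8]: 45

Max: 64 at [2:6]


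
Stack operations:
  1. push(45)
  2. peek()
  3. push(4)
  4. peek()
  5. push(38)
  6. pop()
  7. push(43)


push(45) -> [45]
peek()->45
push(4) -> [45, 4]
peek()->4
push(38) -> [45, 4, 38]
pop()->38, [45, 4]
push(43) -> [45, 4, 43]

Final stack: [45, 4, 43]


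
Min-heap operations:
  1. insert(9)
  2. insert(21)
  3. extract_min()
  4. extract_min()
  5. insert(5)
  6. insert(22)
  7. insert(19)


insert(9) -> [9]
insert(21) -> [9, 21]
extract_min()->9, [21]
extract_min()->21, []
insert(5) -> [5]
insert(22) -> [5, 22]
insert(19) -> [5, 22, 19]

Final heap: [5, 22, 19]


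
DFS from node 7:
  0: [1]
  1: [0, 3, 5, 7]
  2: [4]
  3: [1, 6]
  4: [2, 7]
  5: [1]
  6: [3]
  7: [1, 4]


Visit 7, push [4, 1]
Visit 1, push [5, 3, 0]
Visit 0, push []
Visit 3, push [6]
Visit 6, push []
Visit 5, push []
Visit 4, push [2]
Visit 2, push []

DFS order: [7, 1, 0, 3, 6, 5, 4, 2]
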